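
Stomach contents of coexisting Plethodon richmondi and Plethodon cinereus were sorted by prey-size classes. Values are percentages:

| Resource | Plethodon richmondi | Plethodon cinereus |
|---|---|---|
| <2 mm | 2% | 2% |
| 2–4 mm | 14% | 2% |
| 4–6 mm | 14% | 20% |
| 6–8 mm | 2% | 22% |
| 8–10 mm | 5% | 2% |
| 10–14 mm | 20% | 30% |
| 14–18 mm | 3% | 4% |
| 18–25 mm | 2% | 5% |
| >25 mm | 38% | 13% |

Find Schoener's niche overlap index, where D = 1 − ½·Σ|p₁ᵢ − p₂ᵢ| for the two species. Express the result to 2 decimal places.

Convert percentages to proportions (divide by 100).
Σ|p₁ᵢ − p₂ᵢ| = 0.00 + 0.12 + 0.06 + 0.20 + 0.03 + 0.10 + 0.01 + 0.03 + 0.25 = 0.80
D = 1 − ½ × 0.80 = 1 − 0.400 = 0.6000

0.60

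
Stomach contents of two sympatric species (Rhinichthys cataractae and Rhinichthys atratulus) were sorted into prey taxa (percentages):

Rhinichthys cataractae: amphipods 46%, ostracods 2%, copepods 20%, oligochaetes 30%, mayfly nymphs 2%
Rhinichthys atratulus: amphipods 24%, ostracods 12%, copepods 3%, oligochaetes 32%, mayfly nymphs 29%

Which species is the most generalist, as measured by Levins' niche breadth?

Rhinichthys atratulus

Convert percentages to proportions (divide by 100).
Σp_cataᵢ² = 0.46² + 0.02² + 0.20² + 0.30² + 0.02² = 0.2116 + 0.0004 + 0.0400 + 0.0900 + 0.0004 = 0.3424
B_cata = 1 / 0.3424 = 2.9206
Σp_atraᵢ² = 0.24² + 0.12² + 0.03² + 0.32² + 0.29² = 0.0576 + 0.0144 + 0.0009 + 0.1024 + 0.0841 = 0.2594
B_atra = 1 / 0.2594 = 3.8551
Highest B → broadest niche (most generalist): Rhinichthys atratulus (B = 3.86).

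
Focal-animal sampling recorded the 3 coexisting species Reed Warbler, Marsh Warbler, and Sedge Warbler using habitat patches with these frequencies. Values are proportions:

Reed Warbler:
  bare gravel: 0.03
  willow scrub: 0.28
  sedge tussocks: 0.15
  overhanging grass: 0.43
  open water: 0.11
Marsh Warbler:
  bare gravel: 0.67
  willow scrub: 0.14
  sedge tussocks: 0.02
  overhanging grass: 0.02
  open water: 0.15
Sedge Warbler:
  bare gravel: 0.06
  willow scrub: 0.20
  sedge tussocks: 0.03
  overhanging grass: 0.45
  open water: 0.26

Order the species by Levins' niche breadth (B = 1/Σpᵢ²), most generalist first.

Reed Warbler > Sedge Warbler > Marsh Warbler

Σp_Reedᵢ² = 0.03² + 0.28² + 0.15² + 0.43² + 0.11² = 0.0009 + 0.0784 + 0.0225 + 0.1849 + 0.0121 = 0.2988
B_Reed = 1 / 0.2988 = 3.3467
Σp_Marsᵢ² = 0.67² + 0.14² + 0.02² + 0.02² + 0.15² = 0.4489 + 0.0196 + 0.0004 + 0.0004 + 0.0225 = 0.4918
B_Mars = 1 / 0.4918 = 2.0333
Σp_Sedgᵢ² = 0.06² + 0.20² + 0.03² + 0.45² + 0.26² = 0.0036 + 0.0400 + 0.0009 + 0.2025 + 0.0676 = 0.3146
B_Sedg = 1 / 0.3146 = 3.1786
Ranking by B (broadest → narrowest): Reed Warbler (3.35) > Sedge Warbler (3.18) > Marsh Warbler (2.03)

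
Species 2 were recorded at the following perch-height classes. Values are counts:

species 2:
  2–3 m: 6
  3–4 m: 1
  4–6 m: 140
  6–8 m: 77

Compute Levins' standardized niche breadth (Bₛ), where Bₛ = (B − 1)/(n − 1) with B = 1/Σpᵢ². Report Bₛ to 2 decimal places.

Proportions for species 2 (n=224): 6/224=0.0268, 1/224=0.0045, 140/224=0.6250, 77/224=0.3438
Σpᵢ² = 0.0268² + 0.0045² + 0.6250² + 0.3438² = 0.000718 + 0.000020 + 0.390625 + 0.118198 = 0.509561
B = 1 / 0.509561 = 1.9625
Bₛ = (B − 1)/(n − 1) = (1.9625 − 1)/(4 − 1) = 0.9625/3 = 0.3208

0.32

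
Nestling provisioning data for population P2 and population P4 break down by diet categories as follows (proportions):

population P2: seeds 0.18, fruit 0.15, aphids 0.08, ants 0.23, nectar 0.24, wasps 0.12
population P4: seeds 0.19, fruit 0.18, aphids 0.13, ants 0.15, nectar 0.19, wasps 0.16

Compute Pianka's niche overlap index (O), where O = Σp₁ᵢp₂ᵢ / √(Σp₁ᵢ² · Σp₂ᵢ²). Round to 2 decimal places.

Σ p₁ᵢp₂ᵢ = 0.0342 + 0.0270 + 0.0104 + 0.0345 + 0.0456 + 0.0192 = 0.1709
Σp_1ᵢ² = 0.18² + 0.15² + 0.08² + 0.23² + 0.24² + 0.12² = 0.0324 + 0.0225 + 0.0064 + 0.0529 + 0.0576 + 0.0144 = 0.1862
Σp_2ᵢ² = 0.19² + 0.18² + 0.13² + 0.15² + 0.19² + 0.16² = 0.0361 + 0.0324 + 0.0169 + 0.0225 + 0.0361 + 0.0256 = 0.1696
O = 0.1709 / √(0.1862 × 0.1696) = 0.1709 / 0.17771 = 0.9617

0.96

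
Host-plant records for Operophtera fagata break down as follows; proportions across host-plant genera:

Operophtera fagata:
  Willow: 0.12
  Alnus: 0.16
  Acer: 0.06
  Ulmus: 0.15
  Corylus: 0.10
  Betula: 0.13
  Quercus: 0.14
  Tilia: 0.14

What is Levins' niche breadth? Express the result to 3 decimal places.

Σpᵢ² = 0.12² + 0.16² + 0.06² + 0.15² + 0.10² + 0.13² + 0.14² + 0.14² = 0.0144 + 0.0256 + 0.0036 + 0.0225 + 0.0100 + 0.0169 + 0.0196 + 0.0196 = 0.1322
B = 1 / 0.1322 = 7.56430

7.564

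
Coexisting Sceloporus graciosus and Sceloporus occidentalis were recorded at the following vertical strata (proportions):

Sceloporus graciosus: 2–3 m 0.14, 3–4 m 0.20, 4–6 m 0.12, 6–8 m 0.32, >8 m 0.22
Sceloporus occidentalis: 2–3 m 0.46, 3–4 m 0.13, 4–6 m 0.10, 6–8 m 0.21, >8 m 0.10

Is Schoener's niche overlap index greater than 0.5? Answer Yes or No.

Yes

Σ|p₁ᵢ − p₂ᵢ| = 0.32 + 0.07 + 0.02 + 0.11 + 0.12 = 0.64
D = 1 − ½ × 0.64 = 1 − 0.320 = 0.6800
D = 0.6800 > 0.5 → Yes.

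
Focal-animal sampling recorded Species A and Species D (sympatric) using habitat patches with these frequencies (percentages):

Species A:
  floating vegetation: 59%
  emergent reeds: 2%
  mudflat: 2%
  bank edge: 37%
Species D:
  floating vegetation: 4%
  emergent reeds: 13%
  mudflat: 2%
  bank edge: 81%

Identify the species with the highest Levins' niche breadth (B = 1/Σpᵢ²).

Convert percentages to proportions (divide by 100).
Σp_Aᵢ² = 0.59² + 0.02² + 0.02² + 0.37² = 0.3481 + 0.0004 + 0.0004 + 0.1369 = 0.4858
B_A = 1 / 0.4858 = 2.0585
Σp_Dᵢ² = 0.04² + 0.13² + 0.02² + 0.81² = 0.0016 + 0.0169 + 0.0004 + 0.6561 = 0.6750
B_D = 1 / 0.6750 = 1.4815
Highest B → broadest niche (most generalist): Species A (B = 2.06).

Species A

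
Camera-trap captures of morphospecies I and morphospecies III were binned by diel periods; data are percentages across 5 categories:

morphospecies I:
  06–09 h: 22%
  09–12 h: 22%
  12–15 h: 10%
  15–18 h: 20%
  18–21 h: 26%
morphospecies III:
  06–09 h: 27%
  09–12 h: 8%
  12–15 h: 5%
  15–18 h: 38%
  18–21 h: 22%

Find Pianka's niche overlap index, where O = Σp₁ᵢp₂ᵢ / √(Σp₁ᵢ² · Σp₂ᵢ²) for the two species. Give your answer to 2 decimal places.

0.89

Convert percentages to proportions (divide by 100).
Σ p₁ᵢp₂ᵢ = 0.0594 + 0.0176 + 0.0050 + 0.0760 + 0.0572 = 0.2152
Σp_1ᵢ² = 0.22² + 0.22² + 0.10² + 0.20² + 0.26² = 0.0484 + 0.0484 + 0.0100 + 0.0400 + 0.0676 = 0.2144
Σp_2ᵢ² = 0.27² + 0.08² + 0.05² + 0.38² + 0.22² = 0.0729 + 0.0064 + 0.0025 + 0.1444 + 0.0484 = 0.2746
O = 0.2152 / √(0.2144 × 0.2746) = 0.2152 / 0.24264 = 0.8869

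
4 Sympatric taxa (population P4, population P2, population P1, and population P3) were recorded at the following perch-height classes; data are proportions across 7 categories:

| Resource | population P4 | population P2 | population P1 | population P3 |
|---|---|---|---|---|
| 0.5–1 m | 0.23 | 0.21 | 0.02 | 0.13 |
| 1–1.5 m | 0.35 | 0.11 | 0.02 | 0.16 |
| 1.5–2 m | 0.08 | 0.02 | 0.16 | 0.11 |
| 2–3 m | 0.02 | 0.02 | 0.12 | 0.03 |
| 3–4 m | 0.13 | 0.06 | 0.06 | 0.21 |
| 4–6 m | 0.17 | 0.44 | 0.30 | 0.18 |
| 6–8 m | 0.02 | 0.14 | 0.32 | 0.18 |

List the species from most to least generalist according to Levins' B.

population P3 > population P4 > population P1 > population P2

Σp_P4ᵢ² = 0.23² + 0.35² + 0.08² + 0.02² + 0.13² + 0.17² + 0.02² = 0.0529 + 0.1225 + 0.0064 + 0.0004 + 0.0169 + 0.0289 + 0.0004 = 0.2284
B_P4 = 1 / 0.2284 = 4.3783
Σp_P2ᵢ² = 0.21² + 0.11² + 0.02² + 0.02² + 0.06² + 0.44² + 0.14² = 0.0441 + 0.0121 + 0.0004 + 0.0004 + 0.0036 + 0.1936 + 0.0196 = 0.2738
B_P2 = 1 / 0.2738 = 3.6523
Σp_P1ᵢ² = 0.02² + 0.02² + 0.16² + 0.12² + 0.06² + 0.30² + 0.32² = 0.0004 + 0.0004 + 0.0256 + 0.0144 + 0.0036 + 0.0900 + 0.1024 = 0.2368
B_P1 = 1 / 0.2368 = 4.2230
Σp_P3ᵢ² = 0.13² + 0.16² + 0.11² + 0.03² + 0.21² + 0.18² + 0.18² = 0.0169 + 0.0256 + 0.0121 + 0.0009 + 0.0441 + 0.0324 + 0.0324 = 0.1644
B_P3 = 1 / 0.1644 = 6.0827
Ranking by B (broadest → narrowest): population P3 (6.08) > population P4 (4.38) > population P1 (4.22) > population P2 (3.65)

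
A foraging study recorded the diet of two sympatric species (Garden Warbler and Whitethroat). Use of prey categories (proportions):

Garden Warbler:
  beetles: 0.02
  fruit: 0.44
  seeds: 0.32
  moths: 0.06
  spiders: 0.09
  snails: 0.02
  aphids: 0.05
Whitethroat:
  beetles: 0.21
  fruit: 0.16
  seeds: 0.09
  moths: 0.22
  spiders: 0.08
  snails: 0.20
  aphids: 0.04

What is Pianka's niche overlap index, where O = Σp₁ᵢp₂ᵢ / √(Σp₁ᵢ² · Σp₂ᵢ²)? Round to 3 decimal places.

Σ p₁ᵢp₂ᵢ = 0.0042 + 0.0704 + 0.0288 + 0.0132 + 0.0072 + 0.0040 + 0.0020 = 0.1298
Σp_1ᵢ² = 0.02² + 0.44² + 0.32² + 0.06² + 0.09² + 0.02² + 0.05² = 0.0004 + 0.1936 + 0.1024 + 0.0036 + 0.0081 + 0.0004 + 0.0025 = 0.3110
Σp_2ᵢ² = 0.21² + 0.16² + 0.09² + 0.22² + 0.08² + 0.20² + 0.04² = 0.0441 + 0.0256 + 0.0081 + 0.0484 + 0.0064 + 0.0400 + 0.0016 = 0.1742
O = 0.1298 / √(0.3110 × 0.1742) = 0.1298 / 0.232758 = 0.55766

0.558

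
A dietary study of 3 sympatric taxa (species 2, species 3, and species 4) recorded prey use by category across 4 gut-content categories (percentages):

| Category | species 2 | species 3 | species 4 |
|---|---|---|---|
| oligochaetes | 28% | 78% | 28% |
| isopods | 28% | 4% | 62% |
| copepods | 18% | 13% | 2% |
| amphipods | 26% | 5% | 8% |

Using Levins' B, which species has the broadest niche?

species 2

Convert percentages to proportions (divide by 100).
Σp_2ᵢ² = 0.28² + 0.28² + 0.18² + 0.26² = 0.0784 + 0.0784 + 0.0324 + 0.0676 = 0.2568
B_2 = 1 / 0.2568 = 3.8941
Σp_3ᵢ² = 0.78² + 0.04² + 0.13² + 0.05² = 0.6084 + 0.0016 + 0.0169 + 0.0025 = 0.6294
B_3 = 1 / 0.6294 = 1.5888
Σp_4ᵢ² = 0.28² + 0.62² + 0.02² + 0.08² = 0.0784 + 0.3844 + 0.0004 + 0.0064 = 0.4696
B_4 = 1 / 0.4696 = 2.1295
Highest B → broadest niche (most generalist): species 2 (B = 3.89).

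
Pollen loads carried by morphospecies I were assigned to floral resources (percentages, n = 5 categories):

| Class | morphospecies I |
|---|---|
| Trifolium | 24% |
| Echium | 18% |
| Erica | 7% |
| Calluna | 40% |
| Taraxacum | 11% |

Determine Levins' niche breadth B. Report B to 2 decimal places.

Convert percentages to proportions (divide by 100).
Σpᵢ² = 0.24² + 0.18² + 0.07² + 0.40² + 0.11² = 0.0576 + 0.0324 + 0.0049 + 0.1600 + 0.0121 = 0.2670
B = 1 / 0.2670 = 3.7453

3.75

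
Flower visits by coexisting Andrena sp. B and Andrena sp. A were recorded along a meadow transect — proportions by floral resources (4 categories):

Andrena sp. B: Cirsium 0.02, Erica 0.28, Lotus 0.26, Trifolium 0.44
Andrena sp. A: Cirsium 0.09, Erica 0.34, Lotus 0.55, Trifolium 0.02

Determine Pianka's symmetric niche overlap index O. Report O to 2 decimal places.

0.65

Σ p₁ᵢp₂ᵢ = 0.0018 + 0.0952 + 0.1430 + 0.0088 = 0.2488
Σp_1ᵢ² = 0.02² + 0.28² + 0.26² + 0.44² = 0.0004 + 0.0784 + 0.0676 + 0.1936 = 0.3400
Σp_2ᵢ² = 0.09² + 0.34² + 0.55² + 0.02² = 0.0081 + 0.1156 + 0.3025 + 0.0004 = 0.4266
O = 0.2488 / √(0.3400 × 0.4266) = 0.2488 / 0.38085 = 0.6533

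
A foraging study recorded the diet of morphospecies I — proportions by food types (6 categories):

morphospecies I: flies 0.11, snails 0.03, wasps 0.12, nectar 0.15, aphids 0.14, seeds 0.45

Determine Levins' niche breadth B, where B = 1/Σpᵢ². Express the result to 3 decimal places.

3.676

Σpᵢ² = 0.11² + 0.03² + 0.12² + 0.15² + 0.14² + 0.45² = 0.0121 + 0.0009 + 0.0144 + 0.0225 + 0.0196 + 0.2025 = 0.2720
B = 1 / 0.2720 = 3.67647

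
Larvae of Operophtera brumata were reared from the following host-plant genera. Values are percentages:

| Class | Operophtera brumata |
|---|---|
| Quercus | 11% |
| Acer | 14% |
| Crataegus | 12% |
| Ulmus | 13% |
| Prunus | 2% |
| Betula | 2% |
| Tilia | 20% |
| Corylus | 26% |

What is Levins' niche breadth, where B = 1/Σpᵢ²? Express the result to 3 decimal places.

Convert percentages to proportions (divide by 100).
Σpᵢ² = 0.11² + 0.14² + 0.12² + 0.13² + 0.02² + 0.02² + 0.20² + 0.26² = 0.0121 + 0.0196 + 0.0144 + 0.0169 + 0.0004 + 0.0004 + 0.0400 + 0.0676 = 0.1714
B = 1 / 0.1714 = 5.83431

5.834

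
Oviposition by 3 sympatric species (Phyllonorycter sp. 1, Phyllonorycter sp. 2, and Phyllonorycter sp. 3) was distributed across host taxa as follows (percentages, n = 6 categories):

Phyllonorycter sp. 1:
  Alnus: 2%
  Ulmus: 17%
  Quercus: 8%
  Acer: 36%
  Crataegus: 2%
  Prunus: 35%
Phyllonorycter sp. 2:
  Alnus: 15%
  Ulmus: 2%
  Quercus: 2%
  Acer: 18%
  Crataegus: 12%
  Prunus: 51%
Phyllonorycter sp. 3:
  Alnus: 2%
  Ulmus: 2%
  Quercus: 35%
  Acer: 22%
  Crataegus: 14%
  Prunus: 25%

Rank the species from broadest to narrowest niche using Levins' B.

Convert percentages to proportions (divide by 100).
Σp_1ᵢ² = 0.02² + 0.17² + 0.08² + 0.36² + 0.02² + 0.35² = 0.0004 + 0.0289 + 0.0064 + 0.1296 + 0.0004 + 0.1225 = 0.2882
B_1 = 1 / 0.2882 = 3.4698
Σp_2ᵢ² = 0.15² + 0.02² + 0.02² + 0.18² + 0.12² + 0.51² = 0.0225 + 0.0004 + 0.0004 + 0.0324 + 0.0144 + 0.2601 = 0.3302
B_2 = 1 / 0.3302 = 3.0285
Σp_3ᵢ² = 0.02² + 0.02² + 0.35² + 0.22² + 0.14² + 0.25² = 0.0004 + 0.0004 + 0.1225 + 0.0484 + 0.0196 + 0.0625 = 0.2538
B_3 = 1 / 0.2538 = 3.9401
Ranking by B (broadest → narrowest): Phyllonorycter sp. 3 (3.94) > Phyllonorycter sp. 1 (3.47) > Phyllonorycter sp. 2 (3.03)

Phyllonorycter sp. 3 > Phyllonorycter sp. 1 > Phyllonorycter sp. 2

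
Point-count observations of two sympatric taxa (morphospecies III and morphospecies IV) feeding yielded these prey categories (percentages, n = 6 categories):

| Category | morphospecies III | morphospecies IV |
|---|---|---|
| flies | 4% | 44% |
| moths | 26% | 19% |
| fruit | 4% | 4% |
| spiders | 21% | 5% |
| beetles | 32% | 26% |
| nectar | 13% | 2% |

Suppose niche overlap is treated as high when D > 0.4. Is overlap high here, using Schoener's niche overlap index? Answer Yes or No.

Convert percentages to proportions (divide by 100).
Σ|p₁ᵢ − p₂ᵢ| = 0.40 + 0.07 + 0.00 + 0.16 + 0.06 + 0.11 = 0.80
D = 1 − ½ × 0.80 = 1 − 0.400 = 0.6000
D = 0.6000 > 0.4 → Yes.

Yes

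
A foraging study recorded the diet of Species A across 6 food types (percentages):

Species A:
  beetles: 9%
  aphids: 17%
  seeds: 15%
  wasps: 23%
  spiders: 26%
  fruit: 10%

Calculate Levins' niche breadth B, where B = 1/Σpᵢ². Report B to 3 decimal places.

Convert percentages to proportions (divide by 100).
Σpᵢ² = 0.09² + 0.17² + 0.15² + 0.23² + 0.26² + 0.10² = 0.0081 + 0.0289 + 0.0225 + 0.0529 + 0.0676 + 0.0100 = 0.1900
B = 1 / 0.1900 = 5.26316

5.263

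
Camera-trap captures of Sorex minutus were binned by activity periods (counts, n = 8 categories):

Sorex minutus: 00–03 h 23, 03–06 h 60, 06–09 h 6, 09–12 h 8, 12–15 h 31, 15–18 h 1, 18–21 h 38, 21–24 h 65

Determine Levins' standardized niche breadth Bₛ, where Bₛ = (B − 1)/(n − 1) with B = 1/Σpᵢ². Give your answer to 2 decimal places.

0.57

Proportions for Sorex minutus (n=232): 23/232=0.0991, 60/232=0.2586, 6/232=0.0259, 8/232=0.0345, 31/232=0.1336, 1/232=0.0043, 38/232=0.1638, 65/232=0.2802
Σpᵢ² = 0.0991² + 0.2586² + 0.0259² + 0.0345² + 0.1336² + 0.0043² + 0.1638² + 0.2802² = 0.009821 + 0.066874 + 0.000671 + 0.001190 + 0.017849 + 0.000018 + 0.026830 + 0.078512 = 0.201765
B = 1 / 0.201765 = 4.9563
Bₛ = (B − 1)/(n − 1) = (4.9563 − 1)/(8 − 1) = 3.9563/7 = 0.5652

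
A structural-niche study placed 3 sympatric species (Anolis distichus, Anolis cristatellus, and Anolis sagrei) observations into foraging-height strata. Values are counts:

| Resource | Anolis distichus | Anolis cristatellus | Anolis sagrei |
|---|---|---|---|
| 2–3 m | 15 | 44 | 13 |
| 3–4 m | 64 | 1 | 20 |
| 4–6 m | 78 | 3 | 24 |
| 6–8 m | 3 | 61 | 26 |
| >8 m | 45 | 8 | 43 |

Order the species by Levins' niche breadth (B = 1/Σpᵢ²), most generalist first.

Proportions for Anolis distichus (n=205): 15/205=0.0732, 64/205=0.3122, 78/205=0.3805, 3/205=0.0146, 45/205=0.2195
Proportions for Anolis cristatellus (n=117): 44/117=0.3761, 1/117=0.0085, 3/117=0.0256, 61/117=0.5214, 8/117=0.0684
Proportions for Anolis sagrei (n=126): 13/126=0.1032, 20/126=0.1587, 24/126=0.1905, 26/126=0.2063, 43/126=0.3413
Σp_distᵢ² = 0.0732² + 0.3122² + 0.3805² + 0.0146² + 0.2195² = 0.005358 + 0.097469 + 0.144780 + 0.000213 + 0.048180 = 0.296000
B_dist = 1 / 0.296000 = 3.3784
Σp_crisᵢ² = 0.3761² + 0.0085² + 0.0256² + 0.5214² + 0.0684² = 0.141451 + 0.000072 + 0.000655 + 0.271858 + 0.004679 = 0.418715
B_cris = 1 / 0.418715 = 2.3883
Σp_sagrᵢ² = 0.1032² + 0.1587² + 0.1905² + 0.2063² + 0.3413² = 0.010650 + 0.025186 + 0.036290 + 0.042560 + 0.116486 = 0.231172
B_sagr = 1 / 0.231172 = 4.3258
Ranking by B (broadest → narrowest): Anolis sagrei (4.33) > Anolis distichus (3.38) > Anolis cristatellus (2.39)

Anolis sagrei > Anolis distichus > Anolis cristatellus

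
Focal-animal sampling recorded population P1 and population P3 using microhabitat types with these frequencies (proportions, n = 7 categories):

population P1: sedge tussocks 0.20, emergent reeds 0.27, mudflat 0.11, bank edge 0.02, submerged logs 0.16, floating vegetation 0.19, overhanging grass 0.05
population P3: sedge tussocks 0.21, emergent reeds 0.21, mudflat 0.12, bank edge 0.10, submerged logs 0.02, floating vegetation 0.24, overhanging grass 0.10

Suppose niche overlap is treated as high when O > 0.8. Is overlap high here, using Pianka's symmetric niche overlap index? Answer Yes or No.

Σ p₁ᵢp₂ᵢ = 0.0420 + 0.0567 + 0.0132 + 0.0020 + 0.0032 + 0.0456 + 0.0050 = 0.1677
Σp_1ᵢ² = 0.20² + 0.27² + 0.11² + 0.02² + 0.16² + 0.19² + 0.05² = 0.0400 + 0.0729 + 0.0121 + 0.0004 + 0.0256 + 0.0361 + 0.0025 = 0.1896
Σp_2ᵢ² = 0.21² + 0.21² + 0.12² + 0.10² + 0.02² + 0.24² + 0.10² = 0.0441 + 0.0441 + 0.0144 + 0.0100 + 0.0004 + 0.0576 + 0.0100 = 0.1806
O = 0.1677 / √(0.1896 × 0.1806) = 0.1677 / 0.18505 = 0.9062
O = 0.9062 > 0.8 → Yes.

Yes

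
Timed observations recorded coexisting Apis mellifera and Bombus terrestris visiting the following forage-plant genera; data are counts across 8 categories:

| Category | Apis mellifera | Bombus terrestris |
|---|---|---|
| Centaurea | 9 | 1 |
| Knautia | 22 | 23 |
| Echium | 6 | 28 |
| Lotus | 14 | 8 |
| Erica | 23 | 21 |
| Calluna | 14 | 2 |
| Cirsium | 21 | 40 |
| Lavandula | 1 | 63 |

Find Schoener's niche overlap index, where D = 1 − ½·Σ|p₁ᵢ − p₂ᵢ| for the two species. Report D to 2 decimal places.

0.55

Proportions for Apis mellifera (n=110): 9/110=0.0818, 22/110=0.2000, 6/110=0.0545, 14/110=0.1273, 23/110=0.2091, 14/110=0.1273, 21/110=0.1909, 1/110=0.0091
Proportions for Bombus terrestris (n=186): 1/186=0.0054, 23/186=0.1237, 28/186=0.1505, 8/186=0.0430, 21/186=0.1129, 2/186=0.0108, 40/186=0.2151, 63/186=0.3387
Σ|p₁ᵢ − p₂ᵢ| = 0.0764 + 0.0763 + 0.0960 + 0.0843 + 0.0962 + 0.1165 + 0.0242 + 0.3296 = 0.8995
D = 1 − ½ × 0.8995 = 1 − 0.44975 = 0.55025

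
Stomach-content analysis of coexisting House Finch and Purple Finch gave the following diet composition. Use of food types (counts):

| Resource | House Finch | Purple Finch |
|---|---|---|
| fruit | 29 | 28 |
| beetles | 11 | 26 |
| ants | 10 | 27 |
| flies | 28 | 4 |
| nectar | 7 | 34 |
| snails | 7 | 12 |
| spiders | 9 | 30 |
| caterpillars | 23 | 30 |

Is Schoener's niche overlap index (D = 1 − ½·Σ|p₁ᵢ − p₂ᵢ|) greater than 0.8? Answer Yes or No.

No

Proportions for House Finch (n=124): 29/124=0.2339, 11/124=0.0887, 10/124=0.0806, 28/124=0.2258, 7/124=0.0565, 7/124=0.0565, 9/124=0.0726, 23/124=0.1855
Proportions for Purple Finch (n=191): 28/191=0.1466, 26/191=0.1361, 27/191=0.1414, 4/191=0.0209, 34/191=0.1780, 12/191=0.0628, 30/191=0.1571, 30/191=0.1571
Σ|p₁ᵢ − p₂ᵢ| = 0.0873 + 0.0474 + 0.0608 + 0.2049 + 0.1215 + 0.0063 + 0.0845 + 0.0284 = 0.6411
D = 1 − ½ × 0.6411 = 1 − 0.32055 = 0.67945
D = 0.67945 < 0.8 → No.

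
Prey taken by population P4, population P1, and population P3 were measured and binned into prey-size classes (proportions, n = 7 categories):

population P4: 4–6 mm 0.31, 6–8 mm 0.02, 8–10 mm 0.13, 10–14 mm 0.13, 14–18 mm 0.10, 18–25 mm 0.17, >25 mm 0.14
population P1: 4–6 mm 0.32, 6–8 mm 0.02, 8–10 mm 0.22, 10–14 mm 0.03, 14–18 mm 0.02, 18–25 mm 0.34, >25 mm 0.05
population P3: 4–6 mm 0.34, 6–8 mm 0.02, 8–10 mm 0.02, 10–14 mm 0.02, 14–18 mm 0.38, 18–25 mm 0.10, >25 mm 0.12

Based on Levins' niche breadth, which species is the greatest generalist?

Σp_P4ᵢ² = 0.31² + 0.02² + 0.13² + 0.13² + 0.10² + 0.17² + 0.14² = 0.0961 + 0.0004 + 0.0169 + 0.0169 + 0.0100 + 0.0289 + 0.0196 = 0.1888
B_P4 = 1 / 0.1888 = 5.2966
Σp_P1ᵢ² = 0.32² + 0.02² + 0.22² + 0.03² + 0.02² + 0.34² + 0.05² = 0.1024 + 0.0004 + 0.0484 + 0.0009 + 0.0004 + 0.1156 + 0.0025 = 0.2706
B_P1 = 1 / 0.2706 = 3.6955
Σp_P3ᵢ² = 0.34² + 0.02² + 0.02² + 0.02² + 0.38² + 0.10² + 0.12² = 0.1156 + 0.0004 + 0.0004 + 0.0004 + 0.1444 + 0.0100 + 0.0144 = 0.2856
B_P3 = 1 / 0.2856 = 3.5014
Highest B → broadest niche (most generalist): population P4 (B = 5.30).

population P4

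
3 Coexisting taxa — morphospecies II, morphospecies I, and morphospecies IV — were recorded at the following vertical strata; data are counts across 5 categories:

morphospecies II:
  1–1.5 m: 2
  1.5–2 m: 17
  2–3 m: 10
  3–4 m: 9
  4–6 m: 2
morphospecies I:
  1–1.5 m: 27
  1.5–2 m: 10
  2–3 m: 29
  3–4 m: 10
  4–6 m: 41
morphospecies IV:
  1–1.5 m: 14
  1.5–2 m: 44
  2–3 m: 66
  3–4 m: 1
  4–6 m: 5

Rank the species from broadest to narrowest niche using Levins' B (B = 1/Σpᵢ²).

morphospecies I > morphospecies II > morphospecies IV

Proportions for morphospecies II (n=40): 2/40=0.0500, 17/40=0.4250, 10/40=0.2500, 9/40=0.2250, 2/40=0.0500
Proportions for morphospecies I (n=117): 27/117=0.2308, 10/117=0.0855, 29/117=0.2479, 10/117=0.0855, 41/117=0.3504
Proportions for morphospecies IV (n=130): 14/130=0.1077, 44/130=0.3385, 66/130=0.5077, 1/130=0.0077, 5/130=0.0385
Σp_IIᵢ² = 0.0500² + 0.4250² + 0.2500² + 0.2250² + 0.0500² = 0.002500 + 0.180625 + 0.062500 + 0.050625 + 0.002500 = 0.298750
B_II = 1 / 0.298750 = 3.3473
Σp_Iᵢ² = 0.2308² + 0.0855² + 0.2479² + 0.0855² + 0.3504² = 0.053269 + 0.007310 + 0.061454 + 0.007310 + 0.122780 = 0.252123
B_I = 1 / 0.252123 = 3.9663
Σp_IVᵢ² = 0.1077² + 0.3385² + 0.5077² + 0.0077² + 0.0385² = 0.011599 + 0.114582 + 0.257759 + 0.000059 + 0.001482 = 0.385481
B_IV = 1 / 0.385481 = 2.5942
Ranking by B (broadest → narrowest): morphospecies I (3.97) > morphospecies II (3.35) > morphospecies IV (2.59)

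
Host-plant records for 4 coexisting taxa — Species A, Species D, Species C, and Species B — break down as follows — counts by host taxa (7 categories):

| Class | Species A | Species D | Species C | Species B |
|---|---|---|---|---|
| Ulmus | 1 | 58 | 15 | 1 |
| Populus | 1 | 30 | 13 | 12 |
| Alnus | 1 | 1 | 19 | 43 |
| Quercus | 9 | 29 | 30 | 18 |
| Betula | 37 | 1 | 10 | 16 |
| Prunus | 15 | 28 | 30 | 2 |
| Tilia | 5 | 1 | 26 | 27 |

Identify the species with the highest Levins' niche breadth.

Species C

Proportions for Species A (n=69): 1/69=0.0145, 1/69=0.0145, 1/69=0.0145, 9/69=0.1304, 37/69=0.5362, 15/69=0.2174, 5/69=0.0725
Proportions for Species D (n=148): 58/148=0.3919, 30/148=0.2027, 1/148=0.0068, 29/148=0.1959, 1/148=0.0068, 28/148=0.1892, 1/148=0.0068
Proportions for Species C (n=143): 15/143=0.1049, 13/143=0.0909, 19/143=0.1329, 30/143=0.2098, 10/143=0.0699, 30/143=0.2098, 26/143=0.1818
Proportions for Species B (n=119): 1/119=0.0084, 12/119=0.1008, 43/119=0.3613, 18/119=0.1513, 16/119=0.1345, 2/119=0.0168, 27/119=0.2269
Σp_Aᵢ² = 0.0145² + 0.0145² + 0.0145² + 0.1304² + 0.5362² + 0.2174² + 0.0725² = 0.000210 + 0.000210 + 0.000210 + 0.017004 + 0.287510 + 0.047263 + 0.005256 = 0.357663
B_A = 1 / 0.357663 = 2.7959
Σp_Dᵢ² = 0.3919² + 0.2027² + 0.0068² + 0.1959² + 0.0068² + 0.1892² + 0.0068² = 0.153586 + 0.041087 + 0.000046 + 0.038377 + 0.000046 + 0.035797 + 0.000046 = 0.268985
B_D = 1 / 0.268985 = 3.7177
Σp_Cᵢ² = 0.1049² + 0.0909² + 0.1329² + 0.2098² + 0.0699² + 0.2098² + 0.1818² = 0.011004 + 0.008263 + 0.017662 + 0.044016 + 0.004886 + 0.044016 + 0.033051 = 0.162898
B_C = 1 / 0.162898 = 6.1388
Σp_Bᵢ² = 0.0084² + 0.1008² + 0.3613² + 0.1513² + 0.1345² + 0.0168² + 0.2269² = 0.000071 + 0.010161 + 0.130538 + 0.022892 + 0.018090 + 0.000282 + 0.051484 = 0.233518
B_B = 1 / 0.233518 = 4.2823
Highest B → broadest niche (most generalist): Species C (B = 6.14).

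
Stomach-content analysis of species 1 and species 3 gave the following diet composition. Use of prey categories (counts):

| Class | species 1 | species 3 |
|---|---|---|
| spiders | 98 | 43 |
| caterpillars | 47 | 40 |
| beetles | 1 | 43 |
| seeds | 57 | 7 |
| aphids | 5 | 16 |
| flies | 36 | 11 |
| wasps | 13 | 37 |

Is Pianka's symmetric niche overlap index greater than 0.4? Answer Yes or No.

Proportions for species 1 (n=257): 98/257=0.3813, 47/257=0.1829, 1/257=0.0039, 57/257=0.2218, 5/257=0.0195, 36/257=0.1401, 13/257=0.0506
Proportions for species 3 (n=197): 43/197=0.2183, 40/197=0.2030, 43/197=0.2183, 7/197=0.0355, 16/197=0.0812, 11/197=0.0558, 37/197=0.1878
Σ p₁ᵢp₂ᵢ = 0.083238 + 0.037129 + 0.000851 + 0.007874 + 0.001583 + 0.007818 + 0.009503 = 0.147996
Σp_1ᵢ² = 0.3813² + 0.1829² + 0.0039² + 0.2218² + 0.0195² + 0.1401² + 0.0506² = 0.145390 + 0.033452 + 0.000015 + 0.049195 + 0.000380 + 0.019628 + 0.002560 = 0.250620
Σp_2ᵢ² = 0.2183² + 0.2030² + 0.2183² + 0.0355² + 0.0812² + 0.0558² + 0.1878² = 0.047655 + 0.041209 + 0.047655 + 0.001260 + 0.006593 + 0.003114 + 0.035269 = 0.182755
O = 0.147996 / √(0.250620 × 0.182755) = 0.147996 / 0.2140142 = 0.6915
O = 0.6915 > 0.4 → Yes.

Yes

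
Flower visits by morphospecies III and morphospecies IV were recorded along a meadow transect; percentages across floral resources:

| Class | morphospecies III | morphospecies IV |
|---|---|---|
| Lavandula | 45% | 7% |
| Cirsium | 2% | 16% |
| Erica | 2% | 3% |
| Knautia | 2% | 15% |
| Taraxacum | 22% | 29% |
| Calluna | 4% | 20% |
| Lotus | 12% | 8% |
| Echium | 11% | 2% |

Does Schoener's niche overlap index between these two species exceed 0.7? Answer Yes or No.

Convert percentages to proportions (divide by 100).
Σ|p₁ᵢ − p₂ᵢ| = 0.38 + 0.14 + 0.01 + 0.13 + 0.07 + 0.16 + 0.04 + 0.09 = 1.02
D = 1 − ½ × 1.02 = 1 − 0.510 = 0.4900
D = 0.4900 < 0.7 → No.

No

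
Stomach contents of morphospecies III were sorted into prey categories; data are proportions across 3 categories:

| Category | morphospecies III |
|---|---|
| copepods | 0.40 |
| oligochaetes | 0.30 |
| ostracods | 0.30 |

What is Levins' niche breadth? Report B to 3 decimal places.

Σpᵢ² = 0.40² + 0.30² + 0.30² = 0.1600 + 0.0900 + 0.0900 = 0.3400
B = 1 / 0.3400 = 2.94118

2.941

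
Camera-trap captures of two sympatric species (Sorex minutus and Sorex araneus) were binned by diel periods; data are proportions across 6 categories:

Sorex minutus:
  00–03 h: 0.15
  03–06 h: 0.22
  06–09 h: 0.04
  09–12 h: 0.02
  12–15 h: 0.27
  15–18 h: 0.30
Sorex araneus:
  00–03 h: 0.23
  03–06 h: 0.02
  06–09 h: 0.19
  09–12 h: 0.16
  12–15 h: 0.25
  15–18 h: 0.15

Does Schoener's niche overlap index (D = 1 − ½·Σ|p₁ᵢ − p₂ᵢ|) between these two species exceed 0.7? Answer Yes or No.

No

Σ|p₁ᵢ − p₂ᵢ| = 0.08 + 0.20 + 0.15 + 0.14 + 0.02 + 0.15 = 0.74
D = 1 − ½ × 0.74 = 1 − 0.370 = 0.6300
D = 0.6300 < 0.7 → No.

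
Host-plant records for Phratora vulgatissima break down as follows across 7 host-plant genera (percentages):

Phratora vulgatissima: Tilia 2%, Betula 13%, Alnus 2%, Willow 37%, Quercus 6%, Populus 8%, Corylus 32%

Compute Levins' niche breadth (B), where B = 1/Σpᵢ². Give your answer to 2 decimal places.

Convert percentages to proportions (divide by 100).
Σpᵢ² = 0.02² + 0.13² + 0.02² + 0.37² + 0.06² + 0.08² + 0.32² = 0.0004 + 0.0169 + 0.0004 + 0.1369 + 0.0036 + 0.0064 + 0.1024 = 0.2670
B = 1 / 0.2670 = 3.7453

3.75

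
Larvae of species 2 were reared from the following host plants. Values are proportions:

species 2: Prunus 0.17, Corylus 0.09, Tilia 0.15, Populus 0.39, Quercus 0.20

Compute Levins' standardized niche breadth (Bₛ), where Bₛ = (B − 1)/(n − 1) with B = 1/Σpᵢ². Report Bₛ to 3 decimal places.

0.744

Σpᵢ² = 0.17² + 0.09² + 0.15² + 0.39² + 0.20² = 0.0289 + 0.0081 + 0.0225 + 0.1521 + 0.0400 = 0.2516
B = 1 / 0.2516 = 3.97456
Bₛ = (B − 1)/(n − 1) = (3.97456 − 1)/(5 − 1) = 2.97456/4 = 0.74364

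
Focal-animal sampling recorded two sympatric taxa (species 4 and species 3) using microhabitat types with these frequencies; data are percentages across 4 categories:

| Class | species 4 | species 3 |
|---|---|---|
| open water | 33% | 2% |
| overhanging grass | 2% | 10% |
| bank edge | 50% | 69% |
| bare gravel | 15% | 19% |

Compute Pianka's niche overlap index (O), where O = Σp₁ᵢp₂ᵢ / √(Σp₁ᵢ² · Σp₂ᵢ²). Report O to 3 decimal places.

0.855

Convert percentages to proportions (divide by 100).
Σ p₁ᵢp₂ᵢ = 0.0066 + 0.0020 + 0.3450 + 0.0285 = 0.3821
Σp_1ᵢ² = 0.33² + 0.02² + 0.50² + 0.15² = 0.1089 + 0.0004 + 0.2500 + 0.0225 = 0.3818
Σp_2ᵢ² = 0.02² + 0.10² + 0.69² + 0.19² = 0.0004 + 0.0100 + 0.4761 + 0.0361 = 0.5226
O = 0.3821 / √(0.3818 × 0.5226) = 0.3821 / 0.446686 = 0.85541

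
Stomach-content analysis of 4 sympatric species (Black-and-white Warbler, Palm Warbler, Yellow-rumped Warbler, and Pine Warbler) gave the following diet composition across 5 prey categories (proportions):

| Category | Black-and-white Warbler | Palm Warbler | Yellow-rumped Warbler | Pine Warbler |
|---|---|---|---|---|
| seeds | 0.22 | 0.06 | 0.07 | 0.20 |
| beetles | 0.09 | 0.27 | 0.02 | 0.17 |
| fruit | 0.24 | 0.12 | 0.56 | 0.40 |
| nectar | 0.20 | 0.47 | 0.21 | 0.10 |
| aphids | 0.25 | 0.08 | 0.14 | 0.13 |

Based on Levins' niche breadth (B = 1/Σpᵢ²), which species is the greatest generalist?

Black-and-white Warbler

Σp_Blacᵢ² = 0.22² + 0.09² + 0.24² + 0.20² + 0.25² = 0.0484 + 0.0081 + 0.0576 + 0.0400 + 0.0625 = 0.2166
B_Blac = 1 / 0.2166 = 4.6168
Σp_Palmᵢ² = 0.06² + 0.27² + 0.12² + 0.47² + 0.08² = 0.0036 + 0.0729 + 0.0144 + 0.2209 + 0.0064 = 0.3182
B_Palm = 1 / 0.3182 = 3.1427
Σp_Yellᵢ² = 0.07² + 0.02² + 0.56² + 0.21² + 0.14² = 0.0049 + 0.0004 + 0.3136 + 0.0441 + 0.0196 = 0.3826
B_Yell = 1 / 0.3826 = 2.6137
Σp_Pineᵢ² = 0.20² + 0.17² + 0.40² + 0.10² + 0.13² = 0.0400 + 0.0289 + 0.1600 + 0.0100 + 0.0169 = 0.2558
B_Pine = 1 / 0.2558 = 3.9093
Highest B → broadest niche (most generalist): Black-and-white Warbler (B = 4.62).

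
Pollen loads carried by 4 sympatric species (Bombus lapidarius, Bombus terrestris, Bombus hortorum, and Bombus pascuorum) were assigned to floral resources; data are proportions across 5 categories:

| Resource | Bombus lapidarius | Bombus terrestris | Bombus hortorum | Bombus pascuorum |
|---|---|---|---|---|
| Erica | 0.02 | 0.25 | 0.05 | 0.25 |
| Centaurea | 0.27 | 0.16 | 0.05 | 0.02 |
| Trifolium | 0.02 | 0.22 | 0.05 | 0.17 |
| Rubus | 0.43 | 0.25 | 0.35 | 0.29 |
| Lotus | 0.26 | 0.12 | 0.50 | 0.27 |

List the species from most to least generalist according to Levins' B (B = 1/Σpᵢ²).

Σp_lapiᵢ² = 0.02² + 0.27² + 0.02² + 0.43² + 0.26² = 0.0004 + 0.0729 + 0.0004 + 0.1849 + 0.0676 = 0.3262
B_lapi = 1 / 0.3262 = 3.0656
Σp_terrᵢ² = 0.25² + 0.16² + 0.22² + 0.25² + 0.12² = 0.0625 + 0.0256 + 0.0484 + 0.0625 + 0.0144 = 0.2134
B_terr = 1 / 0.2134 = 4.6860
Σp_hortᵢ² = 0.05² + 0.05² + 0.05² + 0.35² + 0.50² = 0.0025 + 0.0025 + 0.0025 + 0.1225 + 0.2500 = 0.3800
B_hort = 1 / 0.3800 = 2.6316
Σp_pascᵢ² = 0.25² + 0.02² + 0.17² + 0.29² + 0.27² = 0.0625 + 0.0004 + 0.0289 + 0.0841 + 0.0729 = 0.2488
B_pasc = 1 / 0.2488 = 4.0193
Ranking by B (broadest → narrowest): Bombus terrestris (4.69) > Bombus pascuorum (4.02) > Bombus lapidarius (3.07) > Bombus hortorum (2.63)

Bombus terrestris > Bombus pascuorum > Bombus lapidarius > Bombus hortorum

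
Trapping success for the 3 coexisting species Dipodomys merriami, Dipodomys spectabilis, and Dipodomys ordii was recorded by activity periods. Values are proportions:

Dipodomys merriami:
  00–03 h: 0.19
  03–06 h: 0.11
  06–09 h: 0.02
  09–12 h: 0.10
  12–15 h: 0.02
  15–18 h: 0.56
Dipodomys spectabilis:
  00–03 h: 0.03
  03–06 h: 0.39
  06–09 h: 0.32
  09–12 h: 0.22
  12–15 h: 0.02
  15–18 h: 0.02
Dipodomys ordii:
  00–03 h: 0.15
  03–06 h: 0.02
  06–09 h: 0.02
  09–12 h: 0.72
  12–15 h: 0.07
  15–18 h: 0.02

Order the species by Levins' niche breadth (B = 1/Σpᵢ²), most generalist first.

Dipodomys spectabilis > Dipodomys merriami > Dipodomys ordii

Σp_merrᵢ² = 0.19² + 0.11² + 0.02² + 0.10² + 0.02² + 0.56² = 0.0361 + 0.0121 + 0.0004 + 0.0100 + 0.0004 + 0.3136 = 0.3726
B_merr = 1 / 0.3726 = 2.6838
Σp_specᵢ² = 0.03² + 0.39² + 0.32² + 0.22² + 0.02² + 0.02² = 0.0009 + 0.1521 + 0.1024 + 0.0484 + 0.0004 + 0.0004 = 0.3046
B_spec = 1 / 0.3046 = 3.2830
Σp_ordiᵢ² = 0.15² + 0.02² + 0.02² + 0.72² + 0.07² + 0.02² = 0.0225 + 0.0004 + 0.0004 + 0.5184 + 0.0049 + 0.0004 = 0.5470
B_ordi = 1 / 0.5470 = 1.8282
Ranking by B (broadest → narrowest): Dipodomys spectabilis (3.28) > Dipodomys merriami (2.68) > Dipodomys ordii (1.83)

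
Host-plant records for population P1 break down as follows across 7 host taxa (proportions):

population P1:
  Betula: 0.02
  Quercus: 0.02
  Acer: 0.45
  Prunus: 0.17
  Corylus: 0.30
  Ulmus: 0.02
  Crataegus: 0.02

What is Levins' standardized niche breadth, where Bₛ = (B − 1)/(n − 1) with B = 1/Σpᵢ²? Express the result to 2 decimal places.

Σpᵢ² = 0.02² + 0.02² + 0.45² + 0.17² + 0.30² + 0.02² + 0.02² = 0.0004 + 0.0004 + 0.2025 + 0.0289 + 0.0900 + 0.0004 + 0.0004 = 0.3230
B = 1 / 0.3230 = 3.0960
Bₛ = (B − 1)/(n − 1) = (3.0960 − 1)/(7 − 1) = 2.0960/6 = 0.3493

0.35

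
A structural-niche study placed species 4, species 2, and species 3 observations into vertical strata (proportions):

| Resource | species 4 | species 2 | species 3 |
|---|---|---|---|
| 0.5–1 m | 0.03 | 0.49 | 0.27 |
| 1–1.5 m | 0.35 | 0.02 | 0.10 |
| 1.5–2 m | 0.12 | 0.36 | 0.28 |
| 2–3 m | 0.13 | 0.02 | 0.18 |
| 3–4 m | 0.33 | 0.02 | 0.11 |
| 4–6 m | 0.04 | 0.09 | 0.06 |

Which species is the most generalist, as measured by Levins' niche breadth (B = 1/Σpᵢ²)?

Σp_4ᵢ² = 0.03² + 0.35² + 0.12² + 0.13² + 0.33² + 0.04² = 0.0009 + 0.1225 + 0.0144 + 0.0169 + 0.1089 + 0.0016 = 0.2652
B_4 = 1 / 0.2652 = 3.7707
Σp_2ᵢ² = 0.49² + 0.02² + 0.36² + 0.02² + 0.02² + 0.09² = 0.2401 + 0.0004 + 0.1296 + 0.0004 + 0.0004 + 0.0081 = 0.3790
B_2 = 1 / 0.3790 = 2.6385
Σp_3ᵢ² = 0.27² + 0.10² + 0.28² + 0.18² + 0.11² + 0.06² = 0.0729 + 0.0100 + 0.0784 + 0.0324 + 0.0121 + 0.0036 = 0.2094
B_3 = 1 / 0.2094 = 4.7755
Highest B → broadest niche (most generalist): species 3 (B = 4.78).

species 3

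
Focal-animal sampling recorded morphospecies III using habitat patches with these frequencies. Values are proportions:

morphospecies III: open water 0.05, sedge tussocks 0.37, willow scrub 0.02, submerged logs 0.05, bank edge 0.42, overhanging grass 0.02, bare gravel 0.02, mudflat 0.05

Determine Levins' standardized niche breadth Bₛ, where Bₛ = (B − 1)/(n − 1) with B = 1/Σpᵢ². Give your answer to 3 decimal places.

Σpᵢ² = 0.05² + 0.37² + 0.02² + 0.05² + 0.42² + 0.02² + 0.02² + 0.05² = 0.0025 + 0.1369 + 0.0004 + 0.0025 + 0.1764 + 0.0004 + 0.0004 + 0.0025 = 0.3220
B = 1 / 0.3220 = 3.10559
Bₛ = (B − 1)/(n − 1) = (3.10559 − 1)/(8 − 1) = 2.10559/7 = 0.30080

0.301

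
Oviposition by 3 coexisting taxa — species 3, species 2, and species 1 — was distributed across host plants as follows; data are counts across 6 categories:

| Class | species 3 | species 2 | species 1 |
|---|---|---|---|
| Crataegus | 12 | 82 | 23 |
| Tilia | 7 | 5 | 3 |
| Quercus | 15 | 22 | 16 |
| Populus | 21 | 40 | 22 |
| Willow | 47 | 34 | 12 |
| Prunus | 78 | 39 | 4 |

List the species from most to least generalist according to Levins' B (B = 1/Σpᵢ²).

Proportions for species 3 (n=180): 12/180=0.0667, 7/180=0.0389, 15/180=0.0833, 21/180=0.1167, 47/180=0.2611, 78/180=0.4333
Proportions for species 2 (n=222): 82/222=0.3694, 5/222=0.0225, 22/222=0.0991, 40/222=0.1802, 34/222=0.1532, 39/222=0.1757
Proportions for species 1 (n=80): 23/80=0.2875, 3/80=0.0375, 16/80=0.2000, 22/80=0.2750, 12/80=0.1500, 4/80=0.0500
Σp_3ᵢ² = 0.0667² + 0.0389² + 0.0833² + 0.1167² + 0.2611² + 0.4333² = 0.004449 + 0.001513 + 0.006939 + 0.013619 + 0.068173 + 0.187749 = 0.282442
B_3 = 1 / 0.282442 = 3.5405
Σp_2ᵢ² = 0.3694² + 0.0225² + 0.0991² + 0.1802² + 0.1532² + 0.1757² = 0.136456 + 0.000506 + 0.009821 + 0.032472 + 0.023470 + 0.030870 = 0.233595
B_2 = 1 / 0.233595 = 4.2809
Σp_1ᵢ² = 0.2875² + 0.0375² + 0.2000² + 0.2750² + 0.1500² + 0.0500² = 0.082656 + 0.001406 + 0.040000 + 0.075625 + 0.022500 + 0.002500 = 0.224687
B_1 = 1 / 0.224687 = 4.4506
Ranking by B (broadest → narrowest): species 1 (4.45) > species 2 (4.28) > species 3 (3.54)

species 1 > species 2 > species 3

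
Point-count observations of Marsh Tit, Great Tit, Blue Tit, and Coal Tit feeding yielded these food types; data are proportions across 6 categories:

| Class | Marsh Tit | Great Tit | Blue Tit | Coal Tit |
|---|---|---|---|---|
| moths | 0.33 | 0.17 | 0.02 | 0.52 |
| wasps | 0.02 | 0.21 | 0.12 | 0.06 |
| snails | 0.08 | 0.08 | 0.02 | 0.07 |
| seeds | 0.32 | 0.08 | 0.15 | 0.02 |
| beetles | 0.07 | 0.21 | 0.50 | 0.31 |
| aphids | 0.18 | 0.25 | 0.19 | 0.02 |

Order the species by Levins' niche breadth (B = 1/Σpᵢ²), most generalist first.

Σp_Marsᵢ² = 0.33² + 0.02² + 0.08² + 0.32² + 0.07² + 0.18² = 0.1089 + 0.0004 + 0.0064 + 0.1024 + 0.0049 + 0.0324 = 0.2554
B_Mars = 1 / 0.2554 = 3.9154
Σp_Greaᵢ² = 0.17² + 0.21² + 0.08² + 0.08² + 0.21² + 0.25² = 0.0289 + 0.0441 + 0.0064 + 0.0064 + 0.0441 + 0.0625 = 0.1924
B_Grea = 1 / 0.1924 = 5.1975
Σp_Blueᵢ² = 0.02² + 0.12² + 0.02² + 0.15² + 0.50² + 0.19² = 0.0004 + 0.0144 + 0.0004 + 0.0225 + 0.2500 + 0.0361 = 0.3238
B_Blue = 1 / 0.3238 = 3.0883
Σp_Coalᵢ² = 0.52² + 0.06² + 0.07² + 0.02² + 0.31² + 0.02² = 0.2704 + 0.0036 + 0.0049 + 0.0004 + 0.0961 + 0.0004 = 0.3758
B_Coal = 1 / 0.3758 = 2.6610
Ranking by B (broadest → narrowest): Great Tit (5.20) > Marsh Tit (3.92) > Blue Tit (3.09) > Coal Tit (2.66)

Great Tit > Marsh Tit > Blue Tit > Coal Tit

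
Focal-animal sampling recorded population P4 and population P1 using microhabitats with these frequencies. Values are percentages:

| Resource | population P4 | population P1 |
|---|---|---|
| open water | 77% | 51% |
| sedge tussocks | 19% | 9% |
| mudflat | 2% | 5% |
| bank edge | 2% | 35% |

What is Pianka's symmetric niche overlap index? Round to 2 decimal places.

0.84

Convert percentages to proportions (divide by 100).
Σ p₁ᵢp₂ᵢ = 0.3927 + 0.0171 + 0.0010 + 0.0070 = 0.4178
Σp_1ᵢ² = 0.77² + 0.19² + 0.02² + 0.02² = 0.5929 + 0.0361 + 0.0004 + 0.0004 = 0.6298
Σp_2ᵢ² = 0.51² + 0.09² + 0.05² + 0.35² = 0.2601 + 0.0081 + 0.0025 + 0.1225 = 0.3932
O = 0.4178 / √(0.6298 × 0.3932) = 0.4178 / 0.49763 = 0.8396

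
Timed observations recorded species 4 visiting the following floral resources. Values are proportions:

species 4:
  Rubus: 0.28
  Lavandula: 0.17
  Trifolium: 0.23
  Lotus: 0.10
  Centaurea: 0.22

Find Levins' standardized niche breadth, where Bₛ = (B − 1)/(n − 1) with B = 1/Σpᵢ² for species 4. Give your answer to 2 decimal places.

0.89

Σpᵢ² = 0.28² + 0.17² + 0.23² + 0.10² + 0.22² = 0.0784 + 0.0289 + 0.0529 + 0.0100 + 0.0484 = 0.2186
B = 1 / 0.2186 = 4.5746
Bₛ = (B − 1)/(n − 1) = (4.5746 − 1)/(5 − 1) = 3.5746/4 = 0.8937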